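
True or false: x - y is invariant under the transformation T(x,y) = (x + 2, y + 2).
True

Substitute T(x,y) = (x + 2, y + 2) into the expression and compare with the original.

Original: x - y
After applying T: (x + 2) - (y + 2) = x - y

This is identical to the original x - y, so the expression is invariant.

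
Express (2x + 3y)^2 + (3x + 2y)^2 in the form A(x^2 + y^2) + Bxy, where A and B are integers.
13(x^2 + y^2) + 24xy

Expanding: (2x + 3y)^2 = 4x^2 + 12xy + 9y^2
(3x + 2y)^2 = 9x^2 + 12xy + 4y^2
Sum = (4+9)(x^2+y^2) + 24xy = 13(x^2 + y^2) + 24xy
This is symmetric in x and y.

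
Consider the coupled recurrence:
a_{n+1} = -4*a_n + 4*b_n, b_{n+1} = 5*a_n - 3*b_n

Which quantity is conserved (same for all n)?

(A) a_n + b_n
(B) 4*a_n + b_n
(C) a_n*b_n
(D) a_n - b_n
A

Replace a_n by a_{n+1} = -4*a_n + 4*b_n and b_n by b_{n+1} = 5*a_n - 3*b_n in each option and simplify:
(A) a_n + b_n  ->  (-4*a_n + 4*b_n) + (5*a_n - 3*b_n) = a_n + b_n   [conserved]
(B) 4*a_n + b_n  ->  4*(-4*a_n + 4*b_n) + (5*a_n - 3*b_n) = -11*a_n + 13*b_n   [not conserved]
(C) a_n*b_n  ->  (-4*a_n + 4*b_n)*(5*a_n - 3*b_n) = -20*a_n^2 + 32*a_n*b_n - 12*b_n^2   [not conserved]
(D) a_n - b_n  ->  (-4*a_n + 4*b_n) - (5*a_n - 3*b_n) = -9*a_n + 7*b_n   [not conserved]

Only (A) a_n + b_n returns to itself after one step, so it is the conserved quantity.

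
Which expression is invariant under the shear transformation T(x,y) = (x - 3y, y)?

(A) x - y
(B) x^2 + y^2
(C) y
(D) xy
C

Under the shear T(x,y) = (x - 3y, y):
Substitute the transformed coordinates into each option and compare with the original:
(A) x - y  ->  (x - 3y) - (y) = x - 4y   [differs from x - y: not invariant]
(B) x^2 + y^2  ->  (x - 3y)^2 + (y)^2 = x^2 - 6xy + 10y^2   [differs from x^2 + y^2: not invariant]
(C) y  ->  (y) = y   [equals y: invariant]
(D) xy  ->  (x - 3y)(y) = xy - 3y^2   [differs from xy: not invariant]

Only option (C), y, is unchanged by the transformation.
A horizontal shear moves points parallel to the x-axis, so the y-coordinate (and any function of y alone) is unchanged.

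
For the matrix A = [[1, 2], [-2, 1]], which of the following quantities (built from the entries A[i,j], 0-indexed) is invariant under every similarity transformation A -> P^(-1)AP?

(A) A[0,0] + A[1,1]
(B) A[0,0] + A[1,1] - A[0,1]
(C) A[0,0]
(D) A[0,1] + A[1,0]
A

A[0,0] + A[1,1] is the trace of A. By the cyclic property of the trace, tr(P^(-1)AP) = tr(APP^(-1)) = tr(A), so it is the same for every matrix similar to A.

The other combinations are not similarity invariants. For example, take P = [[1, 1], [1, 2]] (det P = 1), so P^(-1) = [[2, -1], [-1, 1]] and
B = P^(-1)AP = [[7, 10], [-4, -5]].
Evaluating each option on A and on B:
(A) A[0,0] + A[1,1]: 2 for A, 2 for B -> unchanged
(B) A[0,0] + A[1,1] - A[0,1]: 0 for A, -8 for B -> changes
(C) A[0,0]: 1 for A, 7 for B -> changes
(D) A[0,1] + A[1,0]: 0 for A, 6 for B -> changes

Only (A) A[0,0] + A[1,1] = 2 survives (and it does so for every P, not just this one), so it is the invariant.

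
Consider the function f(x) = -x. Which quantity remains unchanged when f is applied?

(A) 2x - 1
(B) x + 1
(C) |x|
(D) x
C

For f(x) = -x:
Applying f replaces x by -x. Since |-x| = |x|, the absolute value is unchanged by f, whereas x -> -x, 2x - 1 -> -2x - 1 and x + 1 -> -x + 1 all change.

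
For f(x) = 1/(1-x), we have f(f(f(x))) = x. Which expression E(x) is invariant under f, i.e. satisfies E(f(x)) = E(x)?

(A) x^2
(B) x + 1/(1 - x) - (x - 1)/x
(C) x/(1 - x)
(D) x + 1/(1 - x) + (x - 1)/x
D

Replace x by f(x) = 1/(1 - x) in each option and simplify. As a quick numerical cross-check, also compare E(3) with E(f(3)) = E(-1/2).

(A) x^2  ->  (1/(1 - x))^2 = (x - 1)^(-2); check: E(3) = 9 but E(-1/2) = 1/4.   [not invariant]
(B) x + 1/(1 - x) - (x - 1)/x  ->  (1/(1 - x)) + 1/(1 - (1/(1 - x))) - ((1/(1 - x)) - 1)/(1/(1 - x)) = (x^2(1 - x) - x + (x - 1)^2)/(x(x - 1)); check: E(3) = 11/6 but E(-1/2) = -17/6.   [not invariant]
(C) x/(1 - x)  ->  (1/(1 - x))/(1 - (1/(1 - x))) = -1/x; check: E(3) = -3/2 but E(-1/2) = -1/3.   [not invariant]
(D) x + 1/(1 - x) + (x - 1)/x  ->  (1/(1 - x)) + 1/(1 - (1/(1 - x))) + ((1/(1 - x)) - 1)/(1/(1 - x)), which simplifies back to x + 1/(1 - x) + (x - 1)/x; check: E(3) = 19/6, E(-1/2) = 19/6.   [invariant]

Only (D) is unchanged. Indeed f(f(x)) = 1/(1 - 1/(1-x)) = (1-x)/(-x) = (x-1)/x, so E(x) = x + f(x) + f(f(x)) is the sum over the whole 3-cycle; applying f just permutes the three terms cyclically (x -> f(x) -> f(f(x)) -> x), leaving the sum unchanged.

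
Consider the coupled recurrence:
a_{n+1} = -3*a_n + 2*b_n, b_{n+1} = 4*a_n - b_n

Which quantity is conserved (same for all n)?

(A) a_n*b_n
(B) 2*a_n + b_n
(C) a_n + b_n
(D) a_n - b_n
C

Replace a_n by a_{n+1} = -3*a_n + 2*b_n and b_n by b_{n+1} = 4*a_n - b_n in each option and simplify:
(A) a_n*b_n  ->  (-3*a_n + 2*b_n)*(4*a_n - b_n) = -12*a_n^2 + 11*a_n*b_n - 2*b_n^2   [not conserved]
(B) 2*a_n + b_n  ->  2*(-3*a_n + 2*b_n) + (4*a_n - b_n) = -2*a_n + 3*b_n   [not conserved]
(C) a_n + b_n  ->  (-3*a_n + 2*b_n) + (4*a_n - b_n) = a_n + b_n   [conserved]
(D) a_n - b_n  ->  (-3*a_n + 2*b_n) - (4*a_n - b_n) = -7*a_n + 3*b_n   [not conserved]

Only (C) a_n + b_n returns to itself after one step, so it is the conserved quantity.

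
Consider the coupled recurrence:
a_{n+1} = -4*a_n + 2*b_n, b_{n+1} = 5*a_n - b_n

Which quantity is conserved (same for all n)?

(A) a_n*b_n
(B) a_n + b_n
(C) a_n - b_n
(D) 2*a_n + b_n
B

Replace a_n by a_{n+1} = -4*a_n + 2*b_n and b_n by b_{n+1} = 5*a_n - b_n in each option and simplify:
(A) a_n*b_n  ->  (-4*a_n + 2*b_n)*(5*a_n - b_n) = -20*a_n^2 + 14*a_n*b_n - 2*b_n^2   [not conserved]
(B) a_n + b_n  ->  (-4*a_n + 2*b_n) + (5*a_n - b_n) = a_n + b_n   [conserved]
(C) a_n - b_n  ->  (-4*a_n + 2*b_n) - (5*a_n - b_n) = -9*a_n + 3*b_n   [not conserved]
(D) 2*a_n + b_n  ->  2*(-4*a_n + 2*b_n) + (5*a_n - b_n) = -3*a_n + 3*b_n   [not conserved]

Only (B) a_n + b_n returns to itself after one step, so it is the conserved quantity.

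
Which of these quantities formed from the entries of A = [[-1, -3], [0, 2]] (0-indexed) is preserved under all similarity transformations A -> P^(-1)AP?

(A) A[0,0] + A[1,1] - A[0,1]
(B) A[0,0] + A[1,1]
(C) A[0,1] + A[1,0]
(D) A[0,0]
B

A[0,0] + A[1,1] is the trace of A. By the cyclic property of the trace, tr(P^(-1)AP) = tr(APP^(-1)) = tr(A), so it is the same for every matrix similar to A.

The other combinations are not similarity invariants. For example, take P = [[1, 1], [1, 2]] (det P = 1), so P^(-1) = [[2, -1], [-1, 1]] and
B = P^(-1)AP = [[-10, -18], [6, 11]].
Evaluating each option on A and on B:
(A) A[0,0] + A[1,1] - A[0,1]: 4 for A, 19 for B -> changes
(B) A[0,0] + A[1,1]: 1 for A, 1 for B -> unchanged
(C) A[0,1] + A[1,0]: -3 for A, -12 for B -> changes
(D) A[0,0]: -1 for A, -10 for B -> changes

Only (B) A[0,0] + A[1,1] = 1 survives (and it does so for every P, not just this one), so it is the invariant.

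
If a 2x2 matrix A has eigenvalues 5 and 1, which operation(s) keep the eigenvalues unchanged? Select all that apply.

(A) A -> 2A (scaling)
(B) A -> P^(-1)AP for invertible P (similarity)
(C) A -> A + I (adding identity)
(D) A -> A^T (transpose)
B and D

Eigenvalues are preserved by:
1. Similarity transformations: A -> P^(-1)AP (same characteristic polynomial)
2. Transpose: A^T has the same eigenvalues as A

Eigenvalues are NOT preserved by:
- Adding identity: eigenvalues become 5+1, 1+1
- Scaling: eigenvalues become 10, 2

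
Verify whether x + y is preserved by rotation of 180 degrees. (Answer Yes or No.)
No

Applying rotation by 180 degrees: x' = x*cos(180 degrees) - y*sin(180 degrees) = -x, y' = x*sin(180 degrees) + y*cos(180 degrees) = -y

Substituting into x + y:
(-x) + (-y)
= -x - y

This differs from the original expression x + y, so it is NOT invariant.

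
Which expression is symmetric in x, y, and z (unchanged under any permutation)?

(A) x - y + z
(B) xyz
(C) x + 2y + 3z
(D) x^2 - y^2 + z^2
B

A symmetric expression is unchanged when the variables are permuted; here the transformation to test is the swap (x, y) -> (y, x).
A symmetric expression must survive every permutation; the single swap x <-> y already eliminates the distractors, and the keyed expression is also unchanged by x <-> z and y <-> z (each variable enters it in exactly the same way).
Substitute the transformed coordinates into each option and compare with the original:
(A) x - y + z  ->  (y) - (x) + z = -x + y + z   [differs from x - y + z: not invariant]
(B) xyz  ->  (y)(x)z = xyz   [equals xyz: invariant]
(C) x + 2y + 3z  ->  (y) + 2(x) + 3z = 2x + y + 3z   [differs from x + 2y + 3z: not invariant]
(D) x^2 - y^2 + z^2  ->  (y)^2 - (x)^2 + z^2 = -x^2 + y^2 + z^2   [differs from x^2 - y^2 + z^2: not invariant]

Only option (B), xyz, is unchanged by the transformation.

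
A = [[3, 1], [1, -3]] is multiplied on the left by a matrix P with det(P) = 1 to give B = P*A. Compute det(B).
-10

By the multiplicative property of determinants, det(B) = det(P*A) = det(P) * det(A) = det(A),
so the determinant is invariant under multiplication by any determinant-1 matrix; we just need det(A).

det(A) = (3)(-3) - (1)(1) = -9 - 1 = -10

Therefore det(B) = 1 * (-10) = -10.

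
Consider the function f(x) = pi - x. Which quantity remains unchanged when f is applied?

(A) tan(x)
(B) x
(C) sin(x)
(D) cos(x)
C

For f(x) = pi - x:
sin(pi - x) = sin(x), so sine is invariant under this transformation.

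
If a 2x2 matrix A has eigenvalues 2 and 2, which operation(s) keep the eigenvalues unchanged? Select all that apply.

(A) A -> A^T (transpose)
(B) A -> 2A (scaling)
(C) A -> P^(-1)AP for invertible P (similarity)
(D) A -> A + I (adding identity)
A and C

Eigenvalues are preserved by:
1. Similarity transformations: A -> P^(-1)AP (same characteristic polynomial)
2. Transpose: A^T has the same eigenvalues as A

Eigenvalues are NOT preserved by:
- Adding identity: eigenvalues become 2+1, 2+1
- Scaling: eigenvalues become 4, 4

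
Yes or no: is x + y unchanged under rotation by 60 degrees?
No

Applying rotation by 60 degrees: x' = x*cos(60 degrees) - y*sin(60 degrees) = x/2 - sqrt(3)y/2, y' = x*sin(60 degrees) + y*cos(60 degrees) = sqrt(3)x/2 + y/2

Substituting into x + y:
(x/2 - sqrt(3)y/2) + (sqrt(3)x/2 + y/2)
= x/2 + sqrt(3)x/2 - sqrt(3)y/2 + y/2

This differs from the original expression x + y, so it is NOT invariant.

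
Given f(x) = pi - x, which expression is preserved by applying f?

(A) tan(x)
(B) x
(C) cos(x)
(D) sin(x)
D

For f(x) = pi - x:
sin(pi - x) = sin(x), so sine is invariant under this transformation.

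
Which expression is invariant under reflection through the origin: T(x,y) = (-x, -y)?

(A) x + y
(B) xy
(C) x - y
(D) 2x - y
B

The map is reflection through the origin: T(x,y) = (-x, -y).
Substitute the transformed coordinates into each option and compare with the original:
(A) x + y  ->  (-x) + (-y) = -x - y   [differs from x + y: not invariant]
(B) xy  ->  (-x)(-y) = xy   [equals xy: invariant]
(C) x - y  ->  (-x) - (-y) = -x + y   [differs from x - y: not invariant]
(D) 2x - y  ->  2(-x) - (-y) = -2x + y   [differs from 2x - y: not invariant]

Only option (B), xy, is unchanged by the transformation.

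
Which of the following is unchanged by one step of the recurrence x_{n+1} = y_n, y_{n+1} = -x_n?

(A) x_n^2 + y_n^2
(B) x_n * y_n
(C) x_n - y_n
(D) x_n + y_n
A

For the recurrence x_{n+1} = y_n, y_{n+1} = -x_n:

x_{n+1}^2 + y_{n+1}^2 = y_n^2 + (-x_n)^2 = x_n^2 + y_n^2
The sum of squares is conserved (like energy in a harmonic oscillator).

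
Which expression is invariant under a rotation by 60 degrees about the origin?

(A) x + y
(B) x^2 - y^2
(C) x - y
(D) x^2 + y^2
D

A rotation by 60 degrees sends (x, y) to (x/2 - sqrt(3)y/2, sqrt(3)x/2 + y/2).
Substitute the transformed coordinates into each option and compare with the original:
(A) x + y  ->  (x/2 - sqrt(3)y/2) + (sqrt(3)x/2 + y/2) = x/2 + sqrt(3)x/2 - sqrt(3)y/2 + y/2   [differs from x + y: not invariant]
(B) x^2 - y^2  ->  (x/2 - sqrt(3)y/2)^2 - (sqrt(3)x/2 + y/2)^2 = -x^2/2 - sqrt(3)xy + y^2/2   [differs from x^2 - y^2: not invariant]
(C) x - y  ->  (x/2 - sqrt(3)y/2) - (sqrt(3)x/2 + y/2) = -sqrt(3)x/2 + x/2 - sqrt(3)y/2 - y/2   [differs from x - y: not invariant]
(D) x^2 + y^2  ->  (x/2 - sqrt(3)y/2)^2 + (sqrt(3)x/2 + y/2)^2 = x^2 + y^2   [equals x^2 + y^2: invariant]

Only option (D), x^2 + y^2, is unchanged by the transformation.
Geometrically, x^2 + y^2 is the squared distance from the origin, which every rotation about the origin preserves.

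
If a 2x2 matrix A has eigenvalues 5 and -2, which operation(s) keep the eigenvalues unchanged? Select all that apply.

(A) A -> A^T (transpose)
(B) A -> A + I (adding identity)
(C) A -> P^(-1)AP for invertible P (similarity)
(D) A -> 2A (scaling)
A and C

Eigenvalues are preserved by:
1. Similarity transformations: A -> P^(-1)AP (same characteristic polynomial)
2. Transpose: A^T has the same eigenvalues as A

Eigenvalues are NOT preserved by:
- Adding identity: eigenvalues become 5+1, -2+1
- Scaling: eigenvalues become 10, -4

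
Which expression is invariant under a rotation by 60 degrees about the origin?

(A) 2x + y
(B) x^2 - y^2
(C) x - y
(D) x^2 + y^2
D

A rotation by 60 degrees sends (x, y) to (x/2 - sqrt(3)y/2, sqrt(3)x/2 + y/2).
Substitute the transformed coordinates into each option and compare with the original:
(A) 2x + y  ->  2(x/2 - sqrt(3)y/2) + (sqrt(3)x/2 + y/2) = sqrt(3)x/2 + x - sqrt(3)y + y/2   [differs from 2x + y: not invariant]
(B) x^2 - y^2  ->  (x/2 - sqrt(3)y/2)^2 - (sqrt(3)x/2 + y/2)^2 = -x^2/2 - sqrt(3)xy + y^2/2   [differs from x^2 - y^2: not invariant]
(C) x - y  ->  (x/2 - sqrt(3)y/2) - (sqrt(3)x/2 + y/2) = -sqrt(3)x/2 + x/2 - sqrt(3)y/2 - y/2   [differs from x - y: not invariant]
(D) x^2 + y^2  ->  (x/2 - sqrt(3)y/2)^2 + (sqrt(3)x/2 + y/2)^2 = x^2 + y^2   [equals x^2 + y^2: invariant]

Only option (D), x^2 + y^2, is unchanged by the transformation.
Geometrically, x^2 + y^2 is the squared distance from the origin, which every rotation about the origin preserves.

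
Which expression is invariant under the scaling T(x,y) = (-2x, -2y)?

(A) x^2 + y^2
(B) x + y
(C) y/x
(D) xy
C

Under the uniform scaling T(x,y) = (-2x, -2y):
Substitute the transformed coordinates into each option and compare with the original:
(A) x^2 + y^2  ->  (-2x)^2 + (-2y)^2 = 4x^2 + 4y^2   [differs from x^2 + y^2: not invariant]
(B) x + y  ->  (-2x) + (-2y) = -2x - 2y   [differs from x + y: not invariant]
(C) y/x  ->  (-2y)/(-2x) = y/x   [equals y/x: invariant]
(D) xy  ->  (-2x)(-2y) = 4xy   [differs from xy: not invariant]

Only option (C), y/x, is unchanged by the transformation.
The common factor -2 cancels in a ratio of coordinates, while sums, products and sums of squares pick up factors of -2 or 4.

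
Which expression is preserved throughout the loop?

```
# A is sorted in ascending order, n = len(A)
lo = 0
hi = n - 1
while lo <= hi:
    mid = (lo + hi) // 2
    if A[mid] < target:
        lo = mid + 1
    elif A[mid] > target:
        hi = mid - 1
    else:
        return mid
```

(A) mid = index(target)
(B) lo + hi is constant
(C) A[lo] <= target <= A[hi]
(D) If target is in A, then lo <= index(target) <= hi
D

A loop invariant must hold before the first iteration and be re-established by every execution of the body.

(D) If target is in A, then lo <= index(target) <= hi: Before the loop [lo, hi] = [0, n-1] covers every index. When A[mid] < target, sortedness puts target strictly to the right of mid, so setting lo = mid + 1 keeps index(target) in [lo, hi]; symmetrically for hi = mid - 1. Hence 'if target is in A then lo <= index(target) <= hi' holds after every iteration, and when lo > hi it proves target is absent.

The other options fail:
(A) mid = index(target): mid is just the current probe; it equals index(target) only on the iteration that returns.
(B) lo + hi is constant: each iteration moves exactly one of lo, hi, so lo + hi changes (e.g. 0 + (n-1) becomes (mid+1) + (n-1)).
(C) A[lo] <= target <= A[hi]: fails when target is not in A (e.g. target < A[0] already violates it before the loop), so it is not maintained in general.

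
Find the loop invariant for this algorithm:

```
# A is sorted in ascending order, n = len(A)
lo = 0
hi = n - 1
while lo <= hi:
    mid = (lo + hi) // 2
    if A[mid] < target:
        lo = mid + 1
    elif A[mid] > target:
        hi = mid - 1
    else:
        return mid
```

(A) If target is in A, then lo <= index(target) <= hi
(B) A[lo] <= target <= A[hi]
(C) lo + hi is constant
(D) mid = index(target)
A

A loop invariant must hold before the first iteration and be re-established by every execution of the body.

(A) If target is in A, then lo <= index(target) <= hi: Before the loop [lo, hi] = [0, n-1] covers every index. When A[mid] < target, sortedness puts target strictly to the right of mid, so setting lo = mid + 1 keeps index(target) in [lo, hi]; symmetrically for hi = mid - 1. Hence 'if target is in A then lo <= index(target) <= hi' holds after every iteration, and when lo > hi it proves target is absent.

The other options fail:
(B) A[lo] <= target <= A[hi]: fails when target is not in A (e.g. target < A[0] already violates it before the loop), so it is not maintained in general.
(C) lo + hi is constant: each iteration moves exactly one of lo, hi, so lo + hi changes (e.g. 0 + (n-1) becomes (mid+1) + (n-1)).
(D) mid = index(target): mid is just the current probe; it equals index(target) only on the iteration that returns.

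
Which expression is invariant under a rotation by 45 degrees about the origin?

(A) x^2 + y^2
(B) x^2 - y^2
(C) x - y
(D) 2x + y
A

A rotation by 45 degrees sends (x, y) to (sqrt(2)x/2 - sqrt(2)y/2, sqrt(2)x/2 + sqrt(2)y/2).
Substitute the transformed coordinates into each option and compare with the original:
(A) x^2 + y^2  ->  (sqrt(2)x/2 - sqrt(2)y/2)^2 + (sqrt(2)x/2 + sqrt(2)y/2)^2 = x^2 + y^2   [equals x^2 + y^2: invariant]
(B) x^2 - y^2  ->  (sqrt(2)x/2 - sqrt(2)y/2)^2 - (sqrt(2)x/2 + sqrt(2)y/2)^2 = -2xy   [differs from x^2 - y^2: not invariant]
(C) x - y  ->  (sqrt(2)x/2 - sqrt(2)y/2) - (sqrt(2)x/2 + sqrt(2)y/2) = -sqrt(2)y   [differs from x - y: not invariant]
(D) 2x + y  ->  2(sqrt(2)x/2 - sqrt(2)y/2) + (sqrt(2)x/2 + sqrt(2)y/2) = 3sqrt(2)x/2 - sqrt(2)y/2   [differs from 2x + y: not invariant]

Only option (A), x^2 + y^2, is unchanged by the transformation.
Geometrically, x^2 + y^2 is the squared distance from the origin, which every rotation about the origin preserves.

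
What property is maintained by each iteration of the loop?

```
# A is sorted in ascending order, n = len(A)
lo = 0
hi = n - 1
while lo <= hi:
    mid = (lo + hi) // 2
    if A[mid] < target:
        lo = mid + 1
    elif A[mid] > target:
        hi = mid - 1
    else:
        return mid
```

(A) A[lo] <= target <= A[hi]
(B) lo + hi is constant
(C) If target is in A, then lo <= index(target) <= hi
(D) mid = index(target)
C

A loop invariant must hold before the first iteration and be re-established by every execution of the body.

(C) If target is in A, then lo <= index(target) <= hi: Before the loop [lo, hi] = [0, n-1] covers every index. When A[mid] < target, sortedness puts target strictly to the right of mid, so setting lo = mid + 1 keeps index(target) in [lo, hi]; symmetrically for hi = mid - 1. Hence 'if target is in A then lo <= index(target) <= hi' holds after every iteration, and when lo > hi it proves target is absent.

The other options fail:
(A) A[lo] <= target <= A[hi]: fails when target is not in A (e.g. target < A[0] already violates it before the loop), so it is not maintained in general.
(B) lo + hi is constant: each iteration moves exactly one of lo, hi, so lo + hi changes (e.g. 0 + (n-1) becomes (mid+1) + (n-1)).
(D) mid = index(target): mid is just the current probe; it equals index(target) only on the iteration that returns.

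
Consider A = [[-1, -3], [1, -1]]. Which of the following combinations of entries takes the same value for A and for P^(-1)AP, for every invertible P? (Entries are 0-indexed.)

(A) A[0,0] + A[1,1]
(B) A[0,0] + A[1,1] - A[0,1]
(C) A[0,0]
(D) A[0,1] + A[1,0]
A

A[0,0] + A[1,1] is the trace of A. By the cyclic property of the trace, tr(P^(-1)AP) = tr(APP^(-1)) = tr(A), so it is the same for every matrix similar to A.

The other combinations are not similarity invariants. For example, take P = [[1, 1], [0, 1]] (det P = 1), so P^(-1) = [[1, -1], [0, 1]] and
B = P^(-1)AP = [[-2, -4], [1, 0]].
Evaluating each option on A and on B:
(A) A[0,0] + A[1,1]: -2 for A, -2 for B -> unchanged
(B) A[0,0] + A[1,1] - A[0,1]: 1 for A, 2 for B -> changes
(C) A[0,0]: -1 for A, -2 for B -> changes
(D) A[0,1] + A[1,0]: -2 for A, -3 for B -> changes

Only (A) A[0,0] + A[1,1] = -2 survives (and it does so for every P, not just this one), so it is the invariant.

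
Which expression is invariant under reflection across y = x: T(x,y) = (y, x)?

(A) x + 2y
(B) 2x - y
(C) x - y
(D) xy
D

The map is reflection across y = x: T(x,y) = (y, x).
Substitute the transformed coordinates into each option and compare with the original:
(A) x + 2y  ->  (y) + 2(x) = 2x + y   [differs from x + 2y: not invariant]
(B) 2x - y  ->  2(y) - (x) = -x + 2y   [differs from 2x - y: not invariant]
(C) x - y  ->  (y) - (x) = -x + y   [differs from x - y: not invariant]
(D) xy  ->  (y)(x) = xy   [equals xy: invariant]

Only option (D), xy, is unchanged by the transformation.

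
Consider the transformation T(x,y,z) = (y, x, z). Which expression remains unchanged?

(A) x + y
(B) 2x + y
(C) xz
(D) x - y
A

Apply T(x,y,z) = (y, x, z) to each option, i.e. replace (x, y, z) by the transformed coordinates.
Substitute the transformed coordinates into each option and compare with the original:
(A) x + y  ->  (y) + (x) = x + y   [equals x + y: invariant]
(B) 2x + y  ->  2(y) + (x) = x + 2y   [differs from 2x + y: not invariant]
(C) xz  ->  (y)(z) = yz   [differs from xz: not invariant]
(D) x - y  ->  (y) - (x) = -x + y   [differs from x - y: not invariant]

Only option (A), x + y, is unchanged by the transformation.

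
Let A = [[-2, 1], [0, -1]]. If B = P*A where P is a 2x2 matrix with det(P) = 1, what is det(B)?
2

By the multiplicative property of determinants, det(B) = det(P*A) = det(P) * det(A) = det(A),
so the determinant is invariant under multiplication by any determinant-1 matrix; we just need det(A).

det(A) = (-2)(-1) - (1)(0) = 2 - 0 = 2

Therefore det(B) = 1 * 2 = 2.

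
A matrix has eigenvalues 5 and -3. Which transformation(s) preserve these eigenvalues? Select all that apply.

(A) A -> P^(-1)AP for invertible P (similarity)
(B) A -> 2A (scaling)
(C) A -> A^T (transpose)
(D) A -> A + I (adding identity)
A and C

Eigenvalues are preserved by:
1. Similarity transformations: A -> P^(-1)AP (same characteristic polynomial)
2. Transpose: A^T has the same eigenvalues as A

Eigenvalues are NOT preserved by:
- Adding identity: eigenvalues become 5+1, -3+1
- Scaling: eigenvalues become 10, -6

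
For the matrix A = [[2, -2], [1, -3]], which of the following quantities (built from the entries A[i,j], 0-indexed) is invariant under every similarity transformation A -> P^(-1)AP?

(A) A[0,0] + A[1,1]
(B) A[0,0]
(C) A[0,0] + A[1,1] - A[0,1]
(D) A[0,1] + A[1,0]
A

A[0,0] + A[1,1] is the trace of A. By the cyclic property of the trace, tr(P^(-1)AP) = tr(APP^(-1)) = tr(A), so it is the same for every matrix similar to A.

The other combinations are not similarity invariants. For example, take P = [[1, 2], [0, 1]] (det P = 1), so P^(-1) = [[1, -2], [0, 1]] and
B = P^(-1)AP = [[0, 4], [1, -1]].
Evaluating each option on A and on B:
(A) A[0,0] + A[1,1]: -1 for A, -1 for B -> unchanged
(B) A[0,0]: 2 for A, 0 for B -> changes
(C) A[0,0] + A[1,1] - A[0,1]: 1 for A, -5 for B -> changes
(D) A[0,1] + A[1,0]: -1 for A, 5 for B -> changes

Only (A) A[0,0] + A[1,1] = -1 survives (and it does so for every P, not just this one), so it is the invariant.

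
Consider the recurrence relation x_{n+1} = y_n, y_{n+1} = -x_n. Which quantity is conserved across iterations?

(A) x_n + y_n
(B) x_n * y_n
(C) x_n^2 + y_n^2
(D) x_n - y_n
C

For the recurrence x_{n+1} = y_n, y_{n+1} = -x_n:

x_{n+1}^2 + y_{n+1}^2 = y_n^2 + (-x_n)^2 = x_n^2 + y_n^2
The sum of squares is conserved (like energy in a harmonic oscillator).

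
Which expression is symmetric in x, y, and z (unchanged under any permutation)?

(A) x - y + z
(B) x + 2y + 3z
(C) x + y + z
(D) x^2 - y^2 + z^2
C

A symmetric expression is unchanged when the variables are permuted; here the transformation to test is the swap (x, y) -> (y, x).
A symmetric expression must survive every permutation; the single swap x <-> y already eliminates the distractors, and the keyed expression is also unchanged by x <-> z and y <-> z (each variable enters it in exactly the same way).
Substitute the transformed coordinates into each option and compare with the original:
(A) x - y + z  ->  (y) - (x) + z = -x + y + z   [differs from x - y + z: not invariant]
(B) x + 2y + 3z  ->  (y) + 2(x) + 3z = 2x + y + 3z   [differs from x + 2y + 3z: not invariant]
(C) x + y + z  ->  (y) + (x) + z = x + y + z   [equals x + y + z: invariant]
(D) x^2 - y^2 + z^2  ->  (y)^2 - (x)^2 + z^2 = -x^2 + y^2 + z^2   [differs from x^2 - y^2 + z^2: not invariant]

Only option (C), x + y + z, is unchanged by the transformation.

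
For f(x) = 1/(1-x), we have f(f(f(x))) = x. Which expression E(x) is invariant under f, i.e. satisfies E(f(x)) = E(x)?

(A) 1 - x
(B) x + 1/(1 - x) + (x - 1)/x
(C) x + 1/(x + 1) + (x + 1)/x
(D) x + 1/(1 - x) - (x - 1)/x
B

Replace x by f(x) = 1/(1 - x) in each option and simplify. As a quick numerical cross-check, also compare E(4) with E(f(4)) = E(-1/3).

(A) 1 - x  ->  1 - (1/(1 - x)) = x/(x - 1); check: E(4) = -3 but E(-1/3) = 4/3.   [not invariant]
(B) x + 1/(1 - x) + (x - 1)/x  ->  (1/(1 - x)) + 1/(1 - (1/(1 - x))) + ((1/(1 - x)) - 1)/(1/(1 - x)), which simplifies back to x + 1/(1 - x) + (x - 1)/x; check: E(4) = 53/12, E(-1/3) = 53/12.   [invariant]
(C) x + 1/(x + 1) + (x + 1)/x  ->  (1/(1 - x)) + 1/((1/(1 - x)) + 1) + ((1/(1 - x)) + 1)/(1/(1 - x)) = (-x^3 + 6x^2 - 11x + 7)/(x^2 - 3x + 2); check: E(4) = 109/20 but E(-1/3) = -5/6.   [not invariant]
(D) x + 1/(1 - x) - (x - 1)/x  ->  (1/(1 - x)) + 1/(1 - (1/(1 - x))) - ((1/(1 - x)) - 1)/(1/(1 - x)) = (x^2(1 - x) - x + (x - 1)^2)/(x(x - 1)); check: E(4) = 35/12 but E(-1/3) = -43/12.   [not invariant]

Only (B) is unchanged. Indeed f(f(x)) = 1/(1 - 1/(1-x)) = (1-x)/(-x) = (x-1)/x, so E(x) = x + f(x) + f(f(x)) is the sum over the whole 3-cycle; applying f just permutes the three terms cyclically (x -> f(x) -> f(f(x)) -> x), leaving the sum unchanged.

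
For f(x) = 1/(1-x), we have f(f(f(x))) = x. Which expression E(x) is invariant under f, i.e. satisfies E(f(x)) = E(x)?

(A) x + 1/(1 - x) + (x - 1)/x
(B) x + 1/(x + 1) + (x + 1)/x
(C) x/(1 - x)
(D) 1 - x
A

Replace x by f(x) = 1/(1 - x) in each option and simplify. As a quick numerical cross-check, also compare E(5) with E(f(5)) = E(-1/4).

(A) x + 1/(1 - x) + (x - 1)/x  ->  (1/(1 - x)) + 1/(1 - (1/(1 - x))) + ((1/(1 - x)) - 1)/(1/(1 - x)), which simplifies back to x + 1/(1 - x) + (x - 1)/x; check: E(5) = 111/20, E(-1/4) = 111/20.   [invariant]
(B) x + 1/(x + 1) + (x + 1)/x  ->  (1/(1 - x)) + 1/((1/(1 - x)) + 1) + ((1/(1 - x)) + 1)/(1/(1 - x)) = (-x^3 + 6x^2 - 11x + 7)/(x^2 - 3x + 2); check: E(5) = 191/30 but E(-1/4) = -23/12.   [not invariant]
(C) x/(1 - x)  ->  (1/(1 - x))/(1 - (1/(1 - x))) = -1/x; check: E(5) = -5/4 but E(-1/4) = -1/5.   [not invariant]
(D) 1 - x  ->  1 - (1/(1 - x)) = x/(x - 1); check: E(5) = -4 but E(-1/4) = 5/4.   [not invariant]

Only (A) is unchanged. Indeed f(f(x)) = 1/(1 - 1/(1-x)) = (1-x)/(-x) = (x-1)/x, so E(x) = x + f(x) + f(f(x)) is the sum over the whole 3-cycle; applying f just permutes the three terms cyclically (x -> f(x) -> f(f(x)) -> x), leaving the sum unchanged.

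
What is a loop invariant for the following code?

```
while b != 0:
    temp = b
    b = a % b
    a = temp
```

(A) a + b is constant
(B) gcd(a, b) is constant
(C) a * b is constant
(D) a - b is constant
B

A loop invariant must hold before the first iteration and be re-established by every execution of the body.

(B) gcd(a, b) is constant: One iteration replaces (a, b) by (b, a mod b). Since a mod b = a - q*b for an integer q, any common divisor of a and b divides b and a mod b, and conversely; hence gcd(b, a mod b) = gcd(a, b). For instance (27, 7) -> (7, 6) keeps gcd = 1. At exit b = 0 and a = gcd of the original inputs.

The other options fail:
(A) a + b is constant: e.g. (a, b) = (27, 7) -> (7, 6): the sum goes from 34 to 13.
(C) a * b is constant: e.g. (a, b) = (27, 7) -> (7, 6): the product goes from 189 to 42.
(D) a - b is constant: e.g. (a, b) = (27, 7) -> (7, 6): the difference goes from 20 to 1.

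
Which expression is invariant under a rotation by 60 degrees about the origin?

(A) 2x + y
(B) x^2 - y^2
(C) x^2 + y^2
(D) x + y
C

A rotation by 60 degrees sends (x, y) to (x/2 - sqrt(3)y/2, sqrt(3)x/2 + y/2).
Substitute the transformed coordinates into each option and compare with the original:
(A) 2x + y  ->  2(x/2 - sqrt(3)y/2) + (sqrt(3)x/2 + y/2) = sqrt(3)x/2 + x - sqrt(3)y + y/2   [differs from 2x + y: not invariant]
(B) x^2 - y^2  ->  (x/2 - sqrt(3)y/2)^2 - (sqrt(3)x/2 + y/2)^2 = -x^2/2 - sqrt(3)xy + y^2/2   [differs from x^2 - y^2: not invariant]
(C) x^2 + y^2  ->  (x/2 - sqrt(3)y/2)^2 + (sqrt(3)x/2 + y/2)^2 = x^2 + y^2   [equals x^2 + y^2: invariant]
(D) x + y  ->  (x/2 - sqrt(3)y/2) + (sqrt(3)x/2 + y/2) = x/2 + sqrt(3)x/2 - sqrt(3)y/2 + y/2   [differs from x + y: not invariant]

Only option (C), x^2 + y^2, is unchanged by the transformation.
Geometrically, x^2 + y^2 is the squared distance from the origin, which every rotation about the origin preserves.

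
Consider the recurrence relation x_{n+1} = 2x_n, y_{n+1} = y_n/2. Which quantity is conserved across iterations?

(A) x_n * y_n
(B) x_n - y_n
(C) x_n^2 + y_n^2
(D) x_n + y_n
A

For the recurrence x_{n+1} = 2x_n, y_{n+1} = y_n/2:

x_{n+1} * y_{n+1} = (2x_n) * (y_n/2) = x_n * y_n
The product is conserved.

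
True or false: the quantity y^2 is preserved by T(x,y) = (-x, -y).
True

Substitute T(x,y) = (-x, -y) into the expression and compare with the original.

Original: y^2
After applying T: (-y)^2 = y^2

This is identical to the original y^2, so the expression is invariant.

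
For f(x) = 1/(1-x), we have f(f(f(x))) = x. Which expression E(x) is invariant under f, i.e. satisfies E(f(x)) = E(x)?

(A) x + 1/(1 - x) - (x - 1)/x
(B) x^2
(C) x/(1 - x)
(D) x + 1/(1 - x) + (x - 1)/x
D

Replace x by f(x) = 1/(1 - x) in each option and simplify. As a quick numerical cross-check, also compare E(3) with E(f(3)) = E(-1/2).

(A) x + 1/(1 - x) - (x - 1)/x  ->  (1/(1 - x)) + 1/(1 - (1/(1 - x))) - ((1/(1 - x)) - 1)/(1/(1 - x)) = (x^2(1 - x) - x + (x - 1)^2)/(x(x - 1)); check: E(3) = 11/6 but E(-1/2) = -17/6.   [not invariant]
(B) x^2  ->  (1/(1 - x))^2 = (x - 1)^(-2); check: E(3) = 9 but E(-1/2) = 1/4.   [not invariant]
(C) x/(1 - x)  ->  (1/(1 - x))/(1 - (1/(1 - x))) = -1/x; check: E(3) = -3/2 but E(-1/2) = -1/3.   [not invariant]
(D) x + 1/(1 - x) + (x - 1)/x  ->  (1/(1 - x)) + 1/(1 - (1/(1 - x))) + ((1/(1 - x)) - 1)/(1/(1 - x)), which simplifies back to x + 1/(1 - x) + (x - 1)/x; check: E(3) = 19/6, E(-1/2) = 19/6.   [invariant]

Only (D) is unchanged. Indeed f(f(x)) = 1/(1 - 1/(1-x)) = (1-x)/(-x) = (x-1)/x, so E(x) = x + f(x) + f(f(x)) is the sum over the whole 3-cycle; applying f just permutes the three terms cyclically (x -> f(x) -> f(f(x)) -> x), leaving the sum unchanged.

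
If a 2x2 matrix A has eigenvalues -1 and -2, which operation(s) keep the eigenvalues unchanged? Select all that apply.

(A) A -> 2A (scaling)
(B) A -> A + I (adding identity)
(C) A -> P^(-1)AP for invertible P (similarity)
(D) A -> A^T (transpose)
C and D

Eigenvalues are preserved by:
1. Similarity transformations: A -> P^(-1)AP (same characteristic polynomial)
2. Transpose: A^T has the same eigenvalues as A

Eigenvalues are NOT preserved by:
- Adding identity: eigenvalues become -1+1, -2+1
- Scaling: eigenvalues become -2, -4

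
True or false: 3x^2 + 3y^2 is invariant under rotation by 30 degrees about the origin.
True

Applying rotation by 30 degrees: x' = x*cos(30 degrees) - y*sin(30 degrees) = sqrt(3)x/2 - y/2, y' = x*sin(30 degrees) + y*cos(30 degrees) = x/2 + sqrt(3)y/2

Substituting into 3x^2 + 3y^2:
3(sqrt(3)x/2 - y/2)^2 + 3(x/2 + sqrt(3)y/2)^2
= 3x^2 + 3y^2

This equals the original expression 3x^2 + 3y^2, so it IS invariant.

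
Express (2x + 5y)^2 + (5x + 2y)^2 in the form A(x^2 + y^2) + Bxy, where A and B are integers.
29(x^2 + y^2) + 40xy

Expanding: (2x + 5y)^2 = 4x^2 + 20xy + 25y^2
(5x + 2y)^2 = 25x^2 + 20xy + 4y^2
Sum = (4+25)(x^2+y^2) + 40xy = 29(x^2 + y^2) + 40xy
This is symmetric in x and y.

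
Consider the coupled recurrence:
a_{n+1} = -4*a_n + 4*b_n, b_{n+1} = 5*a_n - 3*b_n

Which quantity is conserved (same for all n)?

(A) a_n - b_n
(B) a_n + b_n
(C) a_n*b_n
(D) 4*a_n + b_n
B

Replace a_n by a_{n+1} = -4*a_n + 4*b_n and b_n by b_{n+1} = 5*a_n - 3*b_n in each option and simplify:
(A) a_n - b_n  ->  (-4*a_n + 4*b_n) - (5*a_n - 3*b_n) = -9*a_n + 7*b_n   [not conserved]
(B) a_n + b_n  ->  (-4*a_n + 4*b_n) + (5*a_n - 3*b_n) = a_n + b_n   [conserved]
(C) a_n*b_n  ->  (-4*a_n + 4*b_n)*(5*a_n - 3*b_n) = -20*a_n^2 + 32*a_n*b_n - 12*b_n^2   [not conserved]
(D) 4*a_n + b_n  ->  4*(-4*a_n + 4*b_n) + (5*a_n - 3*b_n) = -11*a_n + 13*b_n   [not conserved]

Only (B) a_n + b_n returns to itself after one step, so it is the conserved quantity.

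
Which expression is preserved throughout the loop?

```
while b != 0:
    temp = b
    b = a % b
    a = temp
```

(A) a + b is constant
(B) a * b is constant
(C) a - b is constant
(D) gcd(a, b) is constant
D

A loop invariant must hold before the first iteration and be re-established by every execution of the body.

(D) gcd(a, b) is constant: One iteration replaces (a, b) by (b, a mod b). Since a mod b = a - q*b for an integer q, any common divisor of a and b divides b and a mod b, and conversely; hence gcd(b, a mod b) = gcd(a, b). For instance (32, 5) -> (5, 2) keeps gcd = 1. At exit b = 0 and a = gcd of the original inputs.

The other options fail:
(A) a + b is constant: e.g. (a, b) = (32, 5) -> (5, 2): the sum goes from 37 to 7.
(B) a * b is constant: e.g. (a, b) = (32, 5) -> (5, 2): the product goes from 160 to 10.
(C) a - b is constant: e.g. (a, b) = (32, 5) -> (5, 2): the difference goes from 27 to 3.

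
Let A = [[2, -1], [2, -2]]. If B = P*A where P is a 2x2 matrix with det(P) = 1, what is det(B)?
-2

By the multiplicative property of determinants, det(B) = det(P*A) = det(P) * det(A) = det(A),
so the determinant is invariant under multiplication by any determinant-1 matrix; we just need det(A).

det(A) = (2)(-2) - (-1)(2) = -4 - (-2) = -2

Therefore det(B) = 1 * (-2) = -2.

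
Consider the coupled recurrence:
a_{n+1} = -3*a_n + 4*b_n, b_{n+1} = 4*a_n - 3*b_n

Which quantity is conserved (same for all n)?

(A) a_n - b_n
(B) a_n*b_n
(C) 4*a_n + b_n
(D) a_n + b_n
D

Replace a_n by a_{n+1} = -3*a_n + 4*b_n and b_n by b_{n+1} = 4*a_n - 3*b_n in each option and simplify:
(A) a_n - b_n  ->  (-3*a_n + 4*b_n) - (4*a_n - 3*b_n) = -7*a_n + 7*b_n   [not conserved]
(B) a_n*b_n  ->  (-3*a_n + 4*b_n)*(4*a_n - 3*b_n) = -12*a_n^2 + 25*a_n*b_n - 12*b_n^2   [not conserved]
(C) 4*a_n + b_n  ->  4*(-3*a_n + 4*b_n) + (4*a_n - 3*b_n) = -8*a_n + 13*b_n   [not conserved]
(D) a_n + b_n  ->  (-3*a_n + 4*b_n) + (4*a_n - 3*b_n) = a_n + b_n   [conserved]

Only (D) a_n + b_n returns to itself after one step, so it is the conserved quantity.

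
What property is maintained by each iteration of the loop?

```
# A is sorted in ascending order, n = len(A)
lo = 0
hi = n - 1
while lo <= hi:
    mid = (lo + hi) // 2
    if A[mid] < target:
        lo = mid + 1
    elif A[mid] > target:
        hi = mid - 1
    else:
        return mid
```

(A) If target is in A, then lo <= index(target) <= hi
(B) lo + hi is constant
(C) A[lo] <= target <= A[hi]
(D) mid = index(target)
A

A loop invariant must hold before the first iteration and be re-established by every execution of the body.

(A) If target is in A, then lo <= index(target) <= hi: Before the loop [lo, hi] = [0, n-1] covers every index. When A[mid] < target, sortedness puts target strictly to the right of mid, so setting lo = mid + 1 keeps index(target) in [lo, hi]; symmetrically for hi = mid - 1. Hence 'if target is in A then lo <= index(target) <= hi' holds after every iteration, and when lo > hi it proves target is absent.

The other options fail:
(B) lo + hi is constant: each iteration moves exactly one of lo, hi, so lo + hi changes (e.g. 0 + (n-1) becomes (mid+1) + (n-1)).
(C) A[lo] <= target <= A[hi]: fails when target is not in A (e.g. target < A[0] already violates it before the loop), so it is not maintained in general.
(D) mid = index(target): mid is just the current probe; it equals index(target) only on the iteration that returns.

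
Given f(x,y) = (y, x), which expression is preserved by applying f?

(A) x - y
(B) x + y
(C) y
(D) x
B

For f(x,y) = (y, x):
After applying f: x' = y, y' = x. So x' + y' = y + x = x + y.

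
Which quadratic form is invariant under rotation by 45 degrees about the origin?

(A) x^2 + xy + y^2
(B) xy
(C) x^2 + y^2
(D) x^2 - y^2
C

Rotation by 45 degrees sends (x, y) to (sqrt(2)x/2 - sqrt(2)y/2, sqrt(2)x/2 + sqrt(2)y/2).
Substitute the transformed coordinates into each option and compare with the original:
(A) x^2 + xy + y^2  ->  (sqrt(2)x/2 - sqrt(2)y/2)^2 + (sqrt(2)x/2 - sqrt(2)y/2)(sqrt(2)x/2 + sqrt(2)y/2) + (sqrt(2)x/2 + sqrt(2)y/2)^2 = 3x^2/2 + y^2/2   [differs from x^2 + xy + y^2: not invariant]
(B) xy  ->  (sqrt(2)x/2 - sqrt(2)y/2)(sqrt(2)x/2 + sqrt(2)y/2) = x^2/2 - y^2/2   [differs from xy: not invariant]
(C) x^2 + y^2  ->  (sqrt(2)x/2 - sqrt(2)y/2)^2 + (sqrt(2)x/2 + sqrt(2)y/2)^2 = x^2 + y^2   [equals x^2 + y^2: invariant]
(D) x^2 - y^2  ->  (sqrt(2)x/2 - sqrt(2)y/2)^2 - (sqrt(2)x/2 + sqrt(2)y/2)^2 = -2xy   [differs from x^2 - y^2: not invariant]

Only option (C), x^2 + y^2, is unchanged by the transformation.
x^2 + y^2 is the squared distance from the origin, which rotations preserve.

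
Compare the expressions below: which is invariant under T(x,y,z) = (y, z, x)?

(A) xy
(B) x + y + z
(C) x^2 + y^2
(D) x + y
B

Apply T(x,y,z) = (y, z, x) to each option, i.e. replace (x, y, z) by the transformed coordinates.
Substitute the transformed coordinates into each option and compare with the original:
(A) xy  ->  (y)(z) = yz   [differs from xy: not invariant]
(B) x + y + z  ->  (y) + (z) + (x) = x + y + z   [equals x + y + z: invariant]
(C) x^2 + y^2  ->  (y)^2 + (z)^2 = y^2 + z^2   [differs from x^2 + y^2: not invariant]
(D) x + y  ->  (y) + (z) = y + z   [differs from x + y: not invariant]

Only option (B), x + y + z, is unchanged by the transformation.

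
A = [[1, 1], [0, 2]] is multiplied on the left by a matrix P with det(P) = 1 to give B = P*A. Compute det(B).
2

By the multiplicative property of determinants, det(B) = det(P*A) = det(P) * det(A) = det(A),
so the determinant is invariant under multiplication by any determinant-1 matrix; we just need det(A).

det(A) = (1)(2) - (1)(0) = 2 - 0 = 2

Therefore det(B) = 1 * 2 = 2.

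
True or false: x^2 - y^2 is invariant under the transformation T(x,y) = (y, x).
False

Substitute T(x,y) = (y, x) into the expression and compare with the original.

Original: x^2 - y^2
After applying T: (y)^2 - (x)^2 = -x^2 + y^2

This differs from the original x^2 - y^2 (difference: -2x^2 + 2y^2), so the expression is NOT invariant.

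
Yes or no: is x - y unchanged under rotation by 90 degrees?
No

Applying rotation by 90 degrees: x' = x*cos(90 degrees) - y*sin(90 degrees) = -y, y' = x*sin(90 degrees) + y*cos(90 degrees) = x

Substituting into x - y:
(-y) - (x)
= -x - y

This differs from the original expression x - y, so it is NOT invariant.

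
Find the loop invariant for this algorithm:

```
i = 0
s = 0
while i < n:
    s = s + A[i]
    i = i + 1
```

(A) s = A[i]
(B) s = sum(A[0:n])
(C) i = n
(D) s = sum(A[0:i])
D

A loop invariant must hold before the first iteration and be re-established by every execution of the body.

(D) s = sum(A[0:i]): Initially i = 0 and s = 0 = sum of the empty slice A[0:0]. If s = sum(A[0:i]) holds at the top of an iteration, the body sets s to sum(A[0:i]) + A[i] = sum(A[0:i+1]) and then i to i+1, so s = sum(A[0:i]) holds again. At exit i = n, giving s = sum(A[0:n]).

The other options fail:
(A) s = A[i]: after the first iteration s = A[0] but i = 1, so s = A[i] compares s with the wrong element (and fails in general).
(B) s = sum(A[0:n]): false before the loop (s = 0, not the full sum) -- it only becomes true at exit.
(C) i = n: false initially (i = 0); it is the exit condition, not an invariant.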